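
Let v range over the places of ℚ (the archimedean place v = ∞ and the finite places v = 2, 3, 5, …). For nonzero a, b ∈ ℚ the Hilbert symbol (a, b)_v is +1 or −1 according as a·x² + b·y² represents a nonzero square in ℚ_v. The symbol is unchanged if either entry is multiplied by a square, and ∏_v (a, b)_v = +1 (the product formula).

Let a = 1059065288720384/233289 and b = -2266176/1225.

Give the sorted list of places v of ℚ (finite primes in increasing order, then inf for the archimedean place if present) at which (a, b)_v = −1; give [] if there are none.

Mod squares: a ≡ 29, b ≡ -35409. Check v ∈ {∞, 2, 3, 5, 7, 11, 23, 29, 37}.
v=37: a=37^2·(≡22), b=37^1·(≡6) mod 37; (22|37)=-1, (6|37)=-1; (−1)^{2·1·18}·(-1)^1·(-1)^2 = -1.
v=29: a=29^3·(≡1), b=29^1·(≡14) mod 29; (1|29)=+1, (14|29)=-1; (−1)^{3·1·14}·(+1)^1·(-1)^3 = -1.
v=5: a=5^0·(≡1), b=5^-2·(≡1) mod 5; (1|5)=+1, (1|5)=+1; (−1)^{0·-2·2}·(+1)^-2·(+1)^0 = +1.
v=7: a=7^-2·(≡1), b=7^-2·(≡1) mod 7; (1|7)=+1, (1|7)=+1; (−1)^{-2·-2·3}·(+1)^-2·(+1)^-2 = +1.
v=23: a=23^-2·(≡13), b=23^0·(≡10) mod 23; (13|23)=+1, (10|23)=-1; (−1)^{-2·0·11}·(+1)^0·(-1)^-2 = +1.
v=∞: 29 > 0 and -35409 < 0  ⇒  (a,b)_∞ = +1.
v=11: a=11^2·(≡8), b=11^1·(≡9) mod 11; (8|11)=-1, (9|11)=+1; (−1)^{2·1·5}·(-1)^1·(+1)^2 = -1.
v=2: v_2(a)=18, v_2(b)=6; units ≡ 5, 7 (mod 8); ε·ε+αω+βω = 0·1+18·0+6·1 ≡ 0  ⇒  (a,b)_2 = +1.
v=3: a=3^-2·(≡2), b=3^1·(≡2) mod 3; (2|3)=-1, (2|3)=-1; (−1)^{-2·1·1}·(-1)^1·(-1)^-2 = -1.
|Ram(29, -35409)| = 4, even; anisotropic at {3, 11, 29, 37}.

[3, 11, 29, 37]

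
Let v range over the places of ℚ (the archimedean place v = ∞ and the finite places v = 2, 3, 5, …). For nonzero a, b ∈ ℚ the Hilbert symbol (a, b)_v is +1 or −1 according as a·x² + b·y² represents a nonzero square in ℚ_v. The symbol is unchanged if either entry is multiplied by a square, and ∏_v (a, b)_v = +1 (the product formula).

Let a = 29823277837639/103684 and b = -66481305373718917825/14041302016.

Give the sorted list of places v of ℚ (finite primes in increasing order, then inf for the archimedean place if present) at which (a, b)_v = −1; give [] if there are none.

[2, 13, 19, 31]

(a, b) ≡ (31, -7657) mod (ℚ^×)²; places V = {2, 5, 7, 11, 13, 19, 23, 31, ∞}.
(a,b)_13: α=2, u≡5; β=3, v≡9 (mod 13); (5|13)=-1, (9|13)=+1; sign (−1)^0·-1^3·+1^2 = -1.
(a,b)_∞: sgn(31)=+, sgn(-7657)=−, so +1.
(a,b)_23: α=-2, u≡18; β=-4, v≡2 (mod 23); (18|23)=+1, (2|23)=+1; sign (−1)^0·+1^-4·+1^-2 = +1.
(a,b)_5: α=0, u≡1; β=2, v≡2 (mod 5); (1|5)=+1, (2|5)=-1; sign (−1)^0·+1^2·-1^0 = +1.
(a,b)_11: α=2, u≡1; β=2, v≡10 (mod 11); (1|11)=+1, (10|11)=-1; sign (−1)^0·+1^2·-1^2 = +1.
(a,b)_19: α=6, u≡3; β=9, v≡15 (mod 19); (3|19)=-1, (15|19)=-1; sign (−1)^0·-1^9·-1^6 = -1.
(a,b)_7: α=-2, u≡3; β=-2, v≡1 (mod 7); (3|7)=-1, (1|7)=+1; sign (−1)^0·-1^-2·+1^-2 = +1.
(a,b)_2: α=-2, β=-10; u≡7, v≡7 (mod 8); ε(u)ε(v)=1·1, αω(v)=-2·0, βω(u)=-10·0; sum ≡ 1  ⇒  -1.
(a,b)_31: α=1, u≡2; β=1, v≡16 (mod 31); (2|31)=+1, (16|31)=+1; sign (−1)^1·+1^1·+1^1 = -1.
Ram(31, -7657) = {2, 13, 19, 31}; no ℚ_2-point on the conic.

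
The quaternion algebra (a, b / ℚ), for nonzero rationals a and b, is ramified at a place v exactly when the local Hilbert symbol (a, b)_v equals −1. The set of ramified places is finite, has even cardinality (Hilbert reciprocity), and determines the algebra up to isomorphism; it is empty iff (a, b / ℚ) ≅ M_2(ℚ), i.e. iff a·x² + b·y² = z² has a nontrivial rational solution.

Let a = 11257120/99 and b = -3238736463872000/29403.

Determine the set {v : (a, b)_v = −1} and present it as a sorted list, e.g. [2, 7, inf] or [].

[3, 5, 7, 11]

(a, b) ≡ (14630, -15) mod (ℚ^×)²; places V = {2, 3, 5, 7, 11, 13, 19, 23, ∞}.
(a,b)_19: α=1, u≡15; β=2, v≡9 (mod 19); (15|19)=-1, (9|19)=+1; sign (−1)^0·-1^2·+1^1 = +1.
(a,b)_11: α=-1, u≡8; β=-2, v≡8 (mod 11); (8|11)=-1, (8|11)=-1; sign (−1)^0·-1^-2·-1^-1 = -1.
(a,b)_7: α=1, u≡1; β=2, v≡5 (mod 7); (1|7)=+1, (5|7)=-1; sign (−1)^0·+1^2·-1^1 = -1.
(a,b)_3: α=-2, u≡2; β=-5, v≡1 (mod 3); (2|3)=-1, (1|3)=+1; sign (−1)^0·-1^-5·+1^-2 = -1.
(a,b)_∞: sgn(14630)=+, sgn(-15)=−, so +1.
(a,b)_13: α=0, u≡7; β=2, v≡6 (mod 13); (7|13)=-1, (6|13)=-1; sign (−1)^0·-1^2·-1^0 = +1.
(a,b)_5: α=1, u≡1; β=3, v≡3 (mod 5); (1|5)=+1, (3|5)=-1; sign (−1)^0·+1^3·-1^1 = -1.
(a,b)_2: α=5, β=14; u≡3, v≡1 (mod 8); ε(u)ε(v)=1·0, αω(v)=5·0, βω(u)=14·1; sum ≡ 0  ⇒  +1.
(a,b)_23: α=2, u≡4; β=2, v≡6 (mod 23); (4|23)=+1, (6|23)=+1; sign (−1)^0·+1^2·+1^2 = +1.
Ram(14630, -15) = {3, 5, 7, 11}; no ℚ_3-point on the conic.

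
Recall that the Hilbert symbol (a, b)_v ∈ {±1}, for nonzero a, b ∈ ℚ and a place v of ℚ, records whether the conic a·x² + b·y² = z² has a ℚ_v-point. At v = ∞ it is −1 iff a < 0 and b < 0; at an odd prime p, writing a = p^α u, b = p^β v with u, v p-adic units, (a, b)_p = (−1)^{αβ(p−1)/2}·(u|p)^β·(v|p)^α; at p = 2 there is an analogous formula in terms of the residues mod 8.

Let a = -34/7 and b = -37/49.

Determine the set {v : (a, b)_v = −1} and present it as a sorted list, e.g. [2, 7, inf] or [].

Mod squares: a ≡ -238, b ≡ -37. Check v ∈ {∞, 2, 7, 17, 37}.
v=2: v_2(a)=1, v_2(b)=0; units ≡ 1, 3 (mod 8); ε·ε+αω+βω = 0·1+1·1+0·0 ≡ 1  ⇒  (a,b)_2 = -1.
v=37: a=37^0·(≡11), b=37^1·(≡3) mod 37; (11|37)=+1, (3|37)=+1; (−1)^{0·1·18}·(+1)^1·(+1)^0 = +1.
v=17: a=17^1·(≡7), b=17^0·(≡10) mod 17; (7|17)=-1, (10|17)=-1; (−1)^{1·0·8}·(-1)^0·(-1)^1 = -1.
v=7: a=7^-1·(≡1), b=7^-2·(≡5) mod 7; (1|7)=+1, (5|7)=-1; (−1)^{-1·-2·3}·(+1)^-2·(-1)^-1 = -1.
v=∞: -238 < 0 and -37 < 0  ⇒  (a,b)_∞ = -1.
Ram(-238, -37) = {2, 7, 17, ∞}; no ℚ_2-point on the conic.

[2, 7, 17, inf]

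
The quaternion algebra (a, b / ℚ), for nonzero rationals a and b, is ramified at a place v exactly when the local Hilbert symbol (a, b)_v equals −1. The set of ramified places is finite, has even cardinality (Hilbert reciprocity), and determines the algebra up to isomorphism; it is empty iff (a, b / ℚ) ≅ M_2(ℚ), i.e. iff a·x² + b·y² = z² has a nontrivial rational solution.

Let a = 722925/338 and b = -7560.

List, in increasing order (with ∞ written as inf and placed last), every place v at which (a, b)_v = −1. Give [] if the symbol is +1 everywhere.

(a, b) ≡ (714, -210) mod (ℚ^×)²; places V = {2, 3, 5, 7, 13, 17, ∞}.
(a,b)_7: α=1, u≡2; β=1, v≡5 (mod 7); (2|7)=+1, (5|7)=-1; sign (−1)^1·+1^1·-1^1 = +1.
(a,b)_5: α=2, u≡4; β=1, v≡3 (mod 5); (4|5)=+1, (3|5)=-1; sign (−1)^0·+1^1·-1^2 = +1.
(a,b)_17: α=1, u≡13; β=0, v≡5 (mod 17); (13|17)=+1, (5|17)=-1; sign (−1)^0·+1^0·-1^1 = -1.
(a,b)_2: α=-1, β=3; u≡5, v≡7 (mod 8); ε(u)ε(v)=0·1, αω(v)=-1·0, βω(u)=3·1; sum ≡ 1  ⇒  -1.
(a,b)_3: α=5, u≡1; β=3, v≡2 (mod 3); (1|3)=+1, (2|3)=-1; sign (−1)^1·+1^3·-1^5 = +1.
(a,b)_13: α=-2, u≡4; β=0, v≡6 (mod 13); (4|13)=+1, (6|13)=-1; sign (−1)^0·+1^0·-1^-2 = +1.
(a,b)_∞: sgn(714)=+, sgn(-210)=−, so +1.
|Ram(714, -210)| = 2, even; anisotropic at {2, 17}.

[2, 17]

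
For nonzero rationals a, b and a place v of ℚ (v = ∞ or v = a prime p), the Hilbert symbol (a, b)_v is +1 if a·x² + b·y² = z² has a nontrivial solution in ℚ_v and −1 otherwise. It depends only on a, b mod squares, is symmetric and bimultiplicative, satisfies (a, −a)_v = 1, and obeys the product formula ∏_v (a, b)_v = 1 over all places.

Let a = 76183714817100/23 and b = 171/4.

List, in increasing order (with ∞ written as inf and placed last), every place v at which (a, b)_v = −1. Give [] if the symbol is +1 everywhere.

Mod squares: a ≡ 253, b ≡ 19. Check v ∈ {∞, 2, 3, 5, 11, 19, 23}.
v=2: v_2(a)=2, v_2(b)=-2; units ≡ 5, 3 (mod 8); ε·ε+αω+βω = 0·1+2·1+-2·1 ≡ 0  ⇒  (a,b)_2 = +1.
v=11: a=11^1·(≡3), b=11^0·(≡7) mod 11; (3|11)=+1, (7|11)=-1; (−1)^{1·0·5}·(+1)^0·(-1)^1 = -1.
v=∞: 253 > 0 and 19 > 0  ⇒  (a,b)_∞ = +1.
v=3: a=3^12·(≡1), b=3^2·(≡1) mod 3; (1|3)=+1, (1|3)=+1; (−1)^{12·2·1}·(+1)^2·(+1)^12 = +1.
v=19: a=19^4·(≡4), b=19^1·(≡7) mod 19; (4|19)=+1, (7|19)=+1; (−1)^{4·1·9}·(+1)^1·(+1)^4 = +1.
v=23: a=23^-1·(≡10), b=23^0·(≡14) mod 23; (10|23)=-1, (14|23)=-1; (−1)^{-1·0·11}·(-1)^0·(-1)^-1 = -1.
v=5: a=5^2·(≡3), b=5^0·(≡4) mod 5; (3|5)=-1, (4|5)=+1; (−1)^{2·0·2}·(-1)^0·(+1)^2 = +1.
(253, 19 / ℚ) ramifies at {11, 23}: a division algebra.

[11, 23]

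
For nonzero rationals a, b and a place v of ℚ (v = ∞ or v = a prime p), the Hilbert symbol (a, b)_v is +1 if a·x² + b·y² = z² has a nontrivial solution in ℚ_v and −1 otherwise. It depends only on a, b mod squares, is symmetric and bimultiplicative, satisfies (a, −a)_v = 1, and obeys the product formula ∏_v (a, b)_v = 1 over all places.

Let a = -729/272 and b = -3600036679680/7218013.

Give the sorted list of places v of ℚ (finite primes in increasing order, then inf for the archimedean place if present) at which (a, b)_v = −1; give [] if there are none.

(a, b) ≡ (-17, -12130265) mod (ℚ^×)²; places V = {2, 3, 5, 7, 11, 17, 19, 29, 37, ∞}.
(a,b)_5: α=0, u≡3; β=1, v≡3 (mod 5); (3|5)=-1, (3|5)=-1; sign (−1)^0·-1^1·-1^0 = -1.
(a,b)_2: α=-4, β=12; u≡7, v≡7 (mod 8); ε(u)ε(v)=1·1, αω(v)=-4·0, βω(u)=12·0; sum ≡ 1  ⇒  -1.
(a,b)_7: α=0, u≡1; β=3, v≡4 (mod 7); (1|7)=+1, (4|7)=+1; sign (−1)^0·+1^3·+1^0 = +1.
(a,b)_3: α=6, u≡1; β=6, v≡1 (mod 3); (1|3)=+1, (1|3)=+1; sign (−1)^0·+1^6·+1^6 = +1.
(a,b)_37: α=0, u≡35; β=1, v≡26 (mod 37); (35|37)=-1, (26|37)=+1; sign (−1)^0·-1^1·+1^0 = -1.
(a,b)_29: α=0, u≡26; β=-1, v≡3 (mod 29); (26|29)=-1, (3|29)=-1; sign (−1)^0·-1^-1·-1^0 = -1.
(a,b)_11: α=0, u≡1; β=-4, v≡6 (mod 11); (1|11)=+1, (6|11)=-1; sign (−1)^0·+1^-4·-1^0 = +1.
(a,b)_19: α=0, u≡2; β=1, v≡3 (mod 19); (2|19)=-1, (3|19)=-1; sign (−1)^0·-1^1·-1^0 = -1.
(a,b)_17: α=-1, u≡15; β=-1, v≡9 (mod 17); (15|17)=+1, (9|17)=+1; sign (−1)^0·+1^-1·+1^-1 = +1.
(a,b)_∞: sgn(-17)=−, sgn(-12130265)=−, so -1.
Ram(-17, -12130265) = {2, 5, 19, 29, 37, ∞}; no ℚ_2-point on the conic.

[2, 5, 19, 29, 37, inf]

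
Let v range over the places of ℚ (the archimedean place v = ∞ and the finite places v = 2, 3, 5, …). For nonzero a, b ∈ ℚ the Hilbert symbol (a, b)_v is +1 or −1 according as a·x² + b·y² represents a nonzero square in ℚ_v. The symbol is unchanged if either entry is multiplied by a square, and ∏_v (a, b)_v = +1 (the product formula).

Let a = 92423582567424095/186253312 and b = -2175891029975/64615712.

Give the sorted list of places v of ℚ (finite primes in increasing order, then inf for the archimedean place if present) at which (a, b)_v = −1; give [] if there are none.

[2, 5, 29, 31]

(a, b) ≡ (66786710, -352222) mod (ℚ^×)²; places V = {2, 5, 7, 13, 17, 19, 23, 29, 31, 37, ∞}.
(a,b)_31: α=3, u≡6; β=1, v≡6 (mod 31); (6|31)=-1, (6|31)=-1; sign (−1)^1·-1^1·-1^3 = -1.
(a,b)_13: α=2, u≡10; β=1, v≡8 (mod 13); (10|13)=+1, (8|13)=-1; sign (−1)^0·+1^1·-1^2 = +1.
(a,b)_5: α=1, u≡2; β=2, v≡3 (mod 5); (2|5)=-1, (3|5)=-1; sign (−1)^0·-1^2·-1^1 = -1.
(a,b)_37: α=2, u≡20; β=2, v≡24 (mod 37); (20|37)=-1, (24|37)=-1; sign (−1)^0·-1^2·-1^2 = +1.
(a,b)_7: α=-2, u≡2; β=-4, v≡4 (mod 7); (2|7)=+1, (4|7)=+1; sign (−1)^0·+1^-4·+1^-2 = +1.
(a,b)_23: α=1, u≡17; β=1, v≡12 (mod 23); (17|23)=-1, (12|23)=+1; sign (−1)^1·-1^1·+1^1 = +1.
(a,b)_19: α=3, u≡2; β=3, v≡1 (mod 19); (2|19)=-1, (1|19)=+1; sign (−1)^1·-1^3·+1^3 = +1.
(a,b)_∞: sgn(66786710)=+, sgn(-352222)=−, so +1.
(a,b)_29: α=-1, u≡9; β=-2, v≡17 (mod 29); (9|29)=+1, (17|29)=-1; sign (−1)^0·+1^-2·-1^-1 = -1.
(a,b)_17: α=1, u≡9; β=0, v≡2 (mod 17); (9|17)=+1, (2|17)=+1; sign (−1)^0·+1^0·+1^1 = +1.
(a,b)_2: α=-17, β=-5; u≡3, v≡1 (mod 8); ε(u)ε(v)=1·0, αω(v)=-17·0, βω(u)=-5·1; sum ≡ 1  ⇒  -1.
(66786710, -352222 / ℚ) ramifies at {2, 5, 29, 31}: a division algebra.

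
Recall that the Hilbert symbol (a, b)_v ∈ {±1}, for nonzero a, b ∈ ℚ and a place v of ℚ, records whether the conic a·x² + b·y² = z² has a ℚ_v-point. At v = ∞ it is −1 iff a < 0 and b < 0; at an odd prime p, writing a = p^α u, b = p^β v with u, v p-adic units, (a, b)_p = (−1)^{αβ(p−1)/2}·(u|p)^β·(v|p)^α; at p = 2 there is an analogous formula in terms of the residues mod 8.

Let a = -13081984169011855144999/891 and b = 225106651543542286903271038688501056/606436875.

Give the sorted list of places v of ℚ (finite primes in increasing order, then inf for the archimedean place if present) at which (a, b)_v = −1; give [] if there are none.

Mod squares: a ≡ -975821, b ≡ 2194957919. Check v ∈ {∞, 2, 3, 5, 7, 11, 13, 19, 23, 29, 37, 41, 43}.
v=43: a=43^2·(≡40), b=43^3·(≡39) mod 43; (40|43)=+1, (39|43)=-1; (−1)^{2·3·21}·(+1)^3·(-1)^2 = +1.
v=19: a=19^1·(≡1), b=19^1·(≡1) mod 19; (1|19)=+1, (1|19)=+1; (−1)^{1·1·9}·(+1)^1·(+1)^1 = -1.
v=29: a=29^5·(≡20), b=29^8·(≡18) mod 29; (20|29)=+1, (18|29)=-1; (−1)^{5·8·14}·(+1)^8·(-1)^5 = -1.
v=∞: -975821 < 0 and 2194957919 > 0  ⇒  (a,b)_∞ = +1.
v=37: a=37^2·(≡15), b=37^3·(≡35) mod 37; (15|37)=-1, (35|37)=-1; (−1)^{2·3·18}·(-1)^3·(-1)^2 = -1.
v=7: a=7^3·(≡1), b=7^3·(≡2) mod 7; (1|7)=+1, (2|7)=+1; (−1)^{3·3·3}·(+1)^3·(+1)^3 = -1.
v=3: a=3^-4·(≡1), b=3^-6·(≡2) mod 3; (1|3)=+1, (2|3)=-1; (−1)^{-4·-6·1}·(+1)^-6·(-1)^-4 = +1.
v=2: v_2(a)=0, v_2(b)=6; units ≡ 3, 7 (mod 8); ε·ε+αω+βω = 1·1+0·0+6·1 ≡ 1  ⇒  (a,b)_2 = -1.
v=11: a=11^-1·(≡4), b=11^-3·(≡5) mod 11; (4|11)=+1, (5|11)=+1; (−1)^{-1·-3·5}·(+1)^-3·(+1)^-1 = -1.
v=23: a=23^1·(≡1), b=23^1·(≡5) mod 23; (1|23)=+1, (5|23)=-1; (−1)^{1·1·11}·(+1)^1·(-1)^1 = +1.
v=13: a=13^0·(≡7), b=13^2·(≡7) mod 13; (7|13)=-1, (7|13)=-1; (−1)^{0·2·6}·(-1)^2·(-1)^0 = +1.
v=41: a=41^2·(≡9), b=41^3·(≡30) mod 41; (9|41)=+1, (30|41)=-1; (−1)^{2·3·20}·(+1)^3·(-1)^2 = +1.
v=5: a=5^0·(≡1), b=5^-4·(≡4) mod 5; (1|5)=+1, (4|5)=+1; (−1)^{0·-4·2}·(+1)^-4·(+1)^0 = +1.
Ram(-975821, 2194957919) = {2, 7, 11, 19, 29, 37}; no ℚ_2-point on the conic.

[2, 7, 11, 19, 29, 37]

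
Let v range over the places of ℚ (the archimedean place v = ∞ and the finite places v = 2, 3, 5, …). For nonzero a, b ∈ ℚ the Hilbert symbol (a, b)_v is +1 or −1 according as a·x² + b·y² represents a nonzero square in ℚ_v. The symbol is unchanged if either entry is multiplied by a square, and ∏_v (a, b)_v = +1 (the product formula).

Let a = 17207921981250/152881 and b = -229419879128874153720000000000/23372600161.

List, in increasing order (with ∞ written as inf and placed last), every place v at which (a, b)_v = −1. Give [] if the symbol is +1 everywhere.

[2, 5]

Mod squares: a ≡ 130, b ≡ -3003. Check v ∈ {∞, 2, 3, 5, 7, 11, 13, 17, 23}.
v=13: a=13^1·(≡9), b=13^3·(≡3) mod 13; (9|13)=+1, (3|13)=+1; (−1)^{1·3·6}·(+1)^3·(+1)^1 = +1.
v=2: v_2(a)=1, v_2(b)=12; units ≡ 1, 5 (mod 8); ε·ε+αω+βω = 0·0+1·1+12·0 ≡ 1  ⇒  (a,b)_2 = -1.
v=5: a=5^5·(≡4), b=5^10·(≡2) mod 5; (4|5)=+1, (2|5)=-1; (−1)^{5·10·2}·(+1)^10·(-1)^5 = -1.
v=23: a=23^-2·(≡14), b=23^-4·(≡17) mod 23; (14|23)=-1, (17|23)=-1; (−1)^{-2·-4·11}·(-1)^-4·(-1)^-2 = +1.
v=11: a=11^2·(≡1), b=11^5·(≡10) mod 11; (1|11)=+1, (10|11)=-1; (−1)^{2·5·5}·(+1)^5·(-1)^2 = +1.
v=17: a=17^-2·(≡12), b=17^-4·(≡7) mod 17; (12|17)=-1, (7|17)=-1; (−1)^{-2·-4·8}·(-1)^-4·(-1)^-2 = +1.
v=∞: 130 > 0 and -3003 < 0  ⇒  (a,b)_∞ = +1.
v=7: a=7^4·(≡2), b=7^7·(≡3) mod 7; (2|7)=+1, (3|7)=-1; (−1)^{4·7·3}·(+1)^7·(-1)^4 = +1.
v=3: a=3^6·(≡1), b=3^9·(≡1) mod 3; (1|3)=+1, (1|3)=+1; (−1)^{6·9·1}·(+1)^9·(+1)^6 = +1.
(130, -3003 / ℚ) ramifies at {2, 5}: a division algebra.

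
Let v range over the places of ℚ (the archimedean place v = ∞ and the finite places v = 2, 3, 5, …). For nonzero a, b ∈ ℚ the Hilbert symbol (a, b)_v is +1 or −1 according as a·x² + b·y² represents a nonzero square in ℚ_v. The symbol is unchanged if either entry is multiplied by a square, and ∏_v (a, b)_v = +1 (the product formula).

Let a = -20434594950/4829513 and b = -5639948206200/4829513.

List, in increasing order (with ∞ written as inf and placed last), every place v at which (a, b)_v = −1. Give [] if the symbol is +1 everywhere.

[2, 23, 37, inf]

Mod squares: a ≡ -28934, b ≡ -3774. Check v ∈ {∞, 2, 3, 5, 7, 11, 13, 17, 23, 37, 41}.
v=7: a=7^2·(≡1), b=7^2·(≡3) mod 7; (1|7)=+1, (3|7)=-1; (−1)^{2·2·3}·(+1)^2·(-1)^2 = +1.
v=13: a=13^-2·(≡12), b=13^-2·(≡10) mod 13; (12|13)=+1, (10|13)=+1; (−1)^{-2·-2·6}·(+1)^-2·(+1)^-2 = +1.
v=5: a=5^2·(≡4), b=5^2·(≡4) mod 5; (4|5)=+1, (4|5)=+1; (−1)^{2·2·2}·(+1)^2·(+1)^2 = +1.
v=17: a=17^-1·(≡8), b=17^-1·(≡15) mod 17; (8|17)=+1, (15|17)=+1; (−1)^{-1·-1·8}·(+1)^-1·(+1)^-1 = +1.
v=37: a=37^1·(≡5), b=37^1·(≡11) mod 37; (5|37)=-1, (11|37)=+1; (−1)^{1·1·18}·(-1)^1·(+1)^1 = -1.
v=3: a=3^4·(≡1), b=3^5·(≡2) mod 3; (1|3)=+1, (2|3)=-1; (−1)^{4·5·1}·(+1)^5·(-1)^4 = +1.
v=23: a=23^1·(≡11), b=23^2·(≡17) mod 23; (11|23)=-1, (17|23)=-1; (−1)^{1·2·11}·(-1)^2·(-1)^1 = -1.
v=2: v_2(a)=1, v_2(b)=3; units ≡ 5, 1 (mod 8); ε·ε+αω+βω = 0·0+1·0+3·1 ≡ 1  ⇒  (a,b)_2 = -1.
v=11: a=11^2·(≡10), b=11^2·(≡10) mod 11; (10|11)=-1, (10|11)=-1; (−1)^{2·2·5}·(-1)^2·(-1)^2 = +1.
v=∞: -28934 < 0 and -3774 < 0  ⇒  (a,b)_∞ = -1.
v=41: a=41^-2·(≡29), b=41^-2·(≡9) mod 41; (29|41)=-1, (9|41)=+1; (−1)^{-2·-2·20}·(-1)^-2·(+1)^-2 = +1.
(-28934, -3774 / ℚ) ramifies at {2, 23, 37, ∞}: a division algebra.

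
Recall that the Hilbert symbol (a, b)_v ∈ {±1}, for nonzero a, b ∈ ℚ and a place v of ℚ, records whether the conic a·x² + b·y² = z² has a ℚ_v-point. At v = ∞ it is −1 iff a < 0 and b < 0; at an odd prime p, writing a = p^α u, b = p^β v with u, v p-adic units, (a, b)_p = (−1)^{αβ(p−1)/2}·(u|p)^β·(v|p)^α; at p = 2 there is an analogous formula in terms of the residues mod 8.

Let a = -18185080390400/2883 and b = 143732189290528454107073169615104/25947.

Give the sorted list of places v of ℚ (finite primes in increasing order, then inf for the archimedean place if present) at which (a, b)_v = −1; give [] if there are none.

(a, b) ≡ (-601953, 627) mod (ℚ^×)²; places V = {2, 3, 5, 7, 11, 17, 19, 29, 31, 37, ∞}.
(a,b)_11: α=1, u≡2; β=3, v≡2 (mod 11); (2|11)=-1, (2|11)=-1; sign (−1)^1·-1^3·-1^1 = -1.
(a,b)_37: α=1, u≡33; β=4, v≡18 (mod 37); (33|37)=+1, (18|37)=-1; sign (−1)^0·+1^4·-1^1 = -1.
(a,b)_17: α=3, u≡8; β=8, v≡9 (mod 17); (8|17)=+1, (9|17)=+1; sign (−1)^0·+1^8·+1^3 = +1.
(a,b)_3: α=-1, u≡1; β=-3, v≡2 (mod 3); (1|3)=+1, (2|3)=-1; sign (−1)^1·+1^-3·-1^-1 = +1.
(a,b)_29: α=1, u≡6; β=4, v≡10 (mod 29); (6|29)=+1, (10|29)=-1; sign (−1)^0·+1^4·-1^1 = -1.
(a,b)_∞: sgn(-601953)=−, sgn(627)=+, so +1.
(a,b)_19: α=0, u≡6; β=1, v≡8 (mod 19); (6|19)=+1, (8|19)=-1; sign (−1)^0·+1^1·-1^0 = +1.
(a,b)_2: α=8, β=8; u≡7, v≡3 (mod 8); ε(u)ε(v)=1·1, αω(v)=8·1, βω(u)=8·0; sum ≡ 1  ⇒  -1.
(a,b)_5: α=2, u≡3; β=0, v≡2 (mod 5); (3|5)=-1, (2|5)=-1; sign (−1)^0·-1^0·-1^2 = +1.
(a,b)_7: α=2, u≡5; β=4, v≡2 (mod 7); (5|7)=-1, (2|7)=+1; sign (−1)^0·-1^4·+1^2 = +1.
(a,b)_31: α=-2, u≡5; β=-2, v≡18 (mod 31); (5|31)=+1, (18|31)=+1; sign (−1)^0·+1^-2·+1^-2 = +1.
|Ram(-601953, 627)| = 4, even; anisotropic at {2, 11, 29, 37}.

[2, 11, 29, 37]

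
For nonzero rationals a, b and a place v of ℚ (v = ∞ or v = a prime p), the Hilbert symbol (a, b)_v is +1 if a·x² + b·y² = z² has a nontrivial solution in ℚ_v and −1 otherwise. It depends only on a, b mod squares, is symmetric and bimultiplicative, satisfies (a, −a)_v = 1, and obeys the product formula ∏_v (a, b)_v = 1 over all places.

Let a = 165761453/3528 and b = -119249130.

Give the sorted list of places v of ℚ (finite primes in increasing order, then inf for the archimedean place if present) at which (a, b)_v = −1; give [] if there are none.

[]

(a, b) ≡ (5434, -2730) mod (ℚ^×)²; places V = {2, 3, 5, 7, 11, 13, 19, ∞}.
(a,b)_19: α=3, u≡16; β=2, v≡4 (mod 19); (16|19)=+1, (4|19)=+1; sign (−1)^0·+1^2·+1^3 = +1.
(a,b)_11: α=1, u≡6; β=2, v≡4 (mod 11); (6|11)=-1, (4|11)=+1; sign (−1)^0·-1^2·+1^1 = +1.
(a,b)_5: α=0, u≡1; β=1, v≡4 (mod 5); (1|5)=+1, (4|5)=+1; sign (−1)^0·+1^1·+1^0 = +1.
(a,b)_3: α=-2, u≡1; β=1, v≡2 (mod 3); (1|3)=+1, (2|3)=-1; sign (−1)^0·+1^1·-1^-2 = +1.
(a,b)_2: α=-3, β=1; u≡5, v≡3 (mod 8); ε(u)ε(v)=0·1, αω(v)=-3·1, βω(u)=1·1; sum ≡ 0  ⇒  +1.
(a,b)_∞: sgn(5434)=+, sgn(-2730)=−, so +1.
(a,b)_7: α=-2, u≡2; β=1, v≡2 (mod 7); (2|7)=+1, (2|7)=+1; sign (−1)^0·+1^1·+1^-2 = +1.
(a,b)_13: α=3, u≡2; β=1, v≡11 (mod 13); (2|13)=-1, (11|13)=-1; sign (−1)^0·-1^1·-1^3 = +1.
Every local symbol is +1, so the conic 5434·x² + -2730·y² = z² has ℚ_v-points for all v and hence a ℚ-point; (a, b / ℚ) ≅ M_2(ℚ).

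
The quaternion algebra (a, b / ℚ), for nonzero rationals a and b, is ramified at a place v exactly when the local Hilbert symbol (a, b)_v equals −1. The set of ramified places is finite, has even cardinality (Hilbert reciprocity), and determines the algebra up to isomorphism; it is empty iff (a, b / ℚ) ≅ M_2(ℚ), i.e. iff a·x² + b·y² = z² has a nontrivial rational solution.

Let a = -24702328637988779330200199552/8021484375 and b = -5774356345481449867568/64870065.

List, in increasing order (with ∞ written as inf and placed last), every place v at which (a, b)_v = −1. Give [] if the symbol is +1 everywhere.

[2, 3, 7, 13, 17, inf]

(a, b) ≡ (-2730, -20995) mod (ℚ^×)²; places V = {2, 3, 5, 7, 11, 13, 17, 19, 29, 37, 47, ∞}.
(a,b)_3: α=-1, u≡2; β=-6, v≡2 (mod 3); (2|3)=-1, (2|3)=-1; sign (−1)^0·-1^-6·-1^-1 = -1.
(a,b)_∞: sgn(-2730)=−, sgn(-20995)=−, so -1.
(a,b)_5: α=-9, u≡4; β=-1, v≡4 (mod 5); (4|5)=+1, (4|5)=+1; sign (−1)^0·+1^-1·+1^-9 = +1.
(a,b)_29: α=2, u≡25; β=2, v≡9 (mod 29); (25|29)=+1, (9|29)=+1; sign (−1)^0·+1^2·+1^2 = +1.
(a,b)_11: α=2, u≡5; β=0, v≡5 (mod 11); (5|11)=+1, (5|11)=+1; sign (−1)^0·+1^0·+1^2 = +1.
(a,b)_37: α=-2, u≡6; β=-2, v≡9 (mod 37); (6|37)=-1, (9|37)=+1; sign (−1)^0·-1^-2·+1^-2 = +1.
(a,b)_2: α=7, β=4; u≡3, v≡5 (mod 8); ε(u)ε(v)=1·0, αω(v)=7·1, βω(u)=4·1; sum ≡ 1  ⇒  -1.
(a,b)_13: α=1, u≡7; β=-1, v≡4 (mod 13); (7|13)=-1, (4|13)=+1; sign (−1)^0·-1^-1·+1^1 = -1.
(a,b)_19: α=6, u≡9; β=3, v≡7 (mod 19); (9|19)=+1, (7|19)=+1; sign (−1)^0·+1^3·+1^6 = +1.
(a,b)_47: α=2, u≡33; β=2, v≡3 (mod 47); (33|47)=-1, (3|47)=+1; sign (−1)^0·-1^2·+1^2 = +1.
(a,b)_17: α=4, u≡14; β=3, v≡10 (mod 17); (14|17)=-1, (10|17)=-1; sign (−1)^0·-1^3·-1^4 = -1.
(a,b)_7: α=5, u≡4; β=8, v≡6 (mod 7); (4|7)=+1, (6|7)=-1; sign (−1)^0·+1^8·-1^5 = -1.
|Ram(-2730, -20995)| = 6, even; anisotropic at {2, 3, 7, 13, 17, ∞}.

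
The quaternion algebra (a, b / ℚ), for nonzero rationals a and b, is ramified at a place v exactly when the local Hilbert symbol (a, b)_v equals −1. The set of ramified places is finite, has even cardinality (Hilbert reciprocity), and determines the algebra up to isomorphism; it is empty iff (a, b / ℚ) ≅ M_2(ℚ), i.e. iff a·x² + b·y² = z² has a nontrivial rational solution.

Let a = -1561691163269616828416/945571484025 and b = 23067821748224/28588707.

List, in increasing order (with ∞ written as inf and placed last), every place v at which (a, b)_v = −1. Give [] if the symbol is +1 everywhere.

[]

Mod squares: a ≡ -11, b ≡ 33. Check v ∈ {∞, 2, 3, 5, 7, 11, 17}.
v=3: a=3^-8·(≡1), b=3^-5·(≡2) mod 3; (1|3)=+1, (2|3)=-1; (−1)^{-8·-5·1}·(+1)^-5·(-1)^-8 = +1.
v=17: a=17^4·(≡7), b=17^2·(≡9) mod 17; (7|17)=-1, (9|17)=+1; (−1)^{4·2·8}·(-1)^2·(+1)^4 = +1.
v=5: a=5^-2·(≡4), b=5^0·(≡2) mod 5; (4|5)=+1, (2|5)=-1; (−1)^{-2·0·2}·(+1)^0·(-1)^-2 = +1.
v=7: a=7^-8·(≡5), b=7^-6·(≡3) mod 7; (5|7)=-1, (3|7)=-1; (−1)^{-8·-6·3}·(-1)^-6·(-1)^-8 = +1.
v=∞: -11 < 0 and 33 > 0  ⇒  (a,b)_∞ = +1.
v=11: a=11^11·(≡6), b=11^7·(≡3) mod 11; (6|11)=-1, (3|11)=+1; (−1)^{11·7·5}·(-1)^7·(+1)^11 = +1.
v=2: v_2(a)=16, v_2(b)=12; units ≡ 5, 1 (mod 8); ε·ε+αω+βω = 0·0+16·0+12·1 ≡ 0  ⇒  (a,b)_2 = +1.
Every local symbol is +1, so the conic -11·x² + 33·y² = z² has ℚ_v-points for all v and hence a ℚ-point; (a, b / ℚ) ≅ M_2(ℚ).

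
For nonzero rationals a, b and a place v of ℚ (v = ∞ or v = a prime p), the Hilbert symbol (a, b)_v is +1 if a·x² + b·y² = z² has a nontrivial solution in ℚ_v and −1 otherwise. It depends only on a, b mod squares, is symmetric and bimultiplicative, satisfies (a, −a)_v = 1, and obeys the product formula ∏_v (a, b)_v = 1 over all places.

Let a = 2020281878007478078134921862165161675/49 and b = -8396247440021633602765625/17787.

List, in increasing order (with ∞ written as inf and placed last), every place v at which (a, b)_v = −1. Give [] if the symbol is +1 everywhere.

(a, b) ≡ (32158883, -1558779) mod (ℚ^×)²; places V = {2, 3, 5, 7, 11, 17, 19, 23, 29, 37, 41, 43, ∞}.
(a,b)_∞: sgn(32158883)=+, sgn(-1558779)=−, so +1.
(a,b)_43: α=3, u≡9; β=2, v≡4 (mod 43); (9|43)=+1, (4|43)=+1; sign (−1)^0·+1^2·+1^3 = +1.
(a,b)_41: α=5, u≡20; β=3, v≡35 (mod 41); (20|41)=+1, (35|41)=-1; sign (−1)^0·+1^3·-1^5 = -1.
(a,b)_19: α=2, u≡10; β=1, v≡4 (mod 19); (10|19)=-1, (4|19)=+1; sign (−1)^0·-1^1·+1^2 = -1.
(a,b)_5: α=2, u≡3; β=6, v≡4 (mod 5); (3|5)=-1, (4|5)=+1; sign (−1)^0·-1^6·+1^2 = +1.
(a,b)_29: α=5, u≡9; β=3, v≡10 (mod 29); (9|29)=+1, (10|29)=-1; sign (−1)^0·+1^3·-1^5 = -1.
(a,b)_7: α=-2, u≡2; β=-2, v≡4 (mod 7); (2|7)=+1, (4|7)=+1; sign (−1)^0·+1^-2·+1^-2 = +1.
(a,b)_17: α=3, u≡3; β=2, v≡4 (mod 17); (3|17)=-1, (4|17)=+1; sign (−1)^0·-1^2·+1^3 = +1.
(a,b)_3: α=2, u≡2; β=-1, v≡1 (mod 3); (2|3)=-1, (1|3)=+1; sign (−1)^0·-1^-1·+1^2 = -1.
(a,b)_11: α=0, u≡5; β=-2, v≡4 (mod 11); (5|11)=+1, (4|11)=+1; sign (−1)^0·+1^-2·+1^0 = +1.
(a,b)_37: α=3, u≡6; β=2, v≡15 (mod 37); (6|37)=-1, (15|37)=-1; sign (−1)^0·-1^2·-1^3 = -1.
(a,b)_2: α=0, β=0; u≡3, v≡5 (mod 8); ε(u)ε(v)=1·0, αω(v)=0·1, βω(u)=0·1; sum ≡ 0  ⇒  +1.
(a,b)_23: α=2, u≡22; β=1, v≡8 (mod 23); (22|23)=-1, (8|23)=+1; sign (−1)^0·-1^1·+1^2 = -1.
(32158883, -1558779 / ℚ) ramifies at {3, 19, 23, 29, 37, 41}: a division algebra.

[3, 19, 23, 29, 37, 41]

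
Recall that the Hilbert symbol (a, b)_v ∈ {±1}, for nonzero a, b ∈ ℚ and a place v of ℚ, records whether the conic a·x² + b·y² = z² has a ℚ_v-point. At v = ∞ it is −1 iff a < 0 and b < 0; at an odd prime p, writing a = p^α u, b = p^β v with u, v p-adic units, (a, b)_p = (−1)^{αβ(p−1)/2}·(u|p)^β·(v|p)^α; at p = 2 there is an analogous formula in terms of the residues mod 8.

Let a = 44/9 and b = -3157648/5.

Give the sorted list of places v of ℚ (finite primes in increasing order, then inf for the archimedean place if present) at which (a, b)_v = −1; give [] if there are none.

(a, b) ≡ (11, -986765) mod (ℚ^×)²; places V = {2, 3, 5, 11, 13, 17, 19, 47, ∞}.
(a,b)_11: α=1, u≡9; β=0, v≡9 (mod 11); (9|11)=+1, (9|11)=+1; sign (−1)^0·+1^0·+1^1 = +1.
(a,b)_13: α=0, u≡2; β=1, v≡7 (mod 13); (2|13)=-1, (7|13)=-1; sign (−1)^0·-1^1·-1^0 = -1.
(a,b)_47: α=0, u≡31; β=1, v≡24 (mod 47); (31|47)=-1, (24|47)=+1; sign (−1)^0·-1^1·+1^0 = -1.
(a,b)_17: α=0, u≡3; β=1, v≡3 (mod 17); (3|17)=-1, (3|17)=-1; sign (−1)^0·-1^1·-1^0 = -1.
(a,b)_5: α=0, u≡1; β=-1, v≡2 (mod 5); (1|5)=+1, (2|5)=-1; sign (−1)^0·+1^-1·-1^0 = +1.
(a,b)_3: α=-2, u≡2; β=0, v≡1 (mod 3); (2|3)=-1, (1|3)=+1; sign (−1)^0·-1^0·+1^-2 = +1.
(a,b)_19: α=0, u≡7; β=1, v≡4 (mod 19); (7|19)=+1, (4|19)=+1; sign (−1)^0·+1^1·+1^0 = +1.
(a,b)_2: α=2, β=4; u≡3, v≡3 (mod 8); ε(u)ε(v)=1·1, αω(v)=2·1, βω(u)=4·1; sum ≡ 1  ⇒  -1.
(a,b)_∞: sgn(11)=+, sgn(-986765)=−, so +1.
|Ram(11, -986765)| = 4, even; anisotropic at {2, 13, 17, 47}.

[2, 13, 17, 47]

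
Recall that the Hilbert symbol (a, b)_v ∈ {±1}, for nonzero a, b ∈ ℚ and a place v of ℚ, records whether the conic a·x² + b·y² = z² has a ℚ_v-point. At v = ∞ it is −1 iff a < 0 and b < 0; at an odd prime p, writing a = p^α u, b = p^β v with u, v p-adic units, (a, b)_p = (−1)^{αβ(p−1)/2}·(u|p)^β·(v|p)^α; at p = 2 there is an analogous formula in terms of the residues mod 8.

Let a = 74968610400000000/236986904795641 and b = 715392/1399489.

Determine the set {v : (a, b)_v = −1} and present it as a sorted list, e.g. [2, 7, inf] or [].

(a, b) ≡ (6, 138) mod (ℚ^×)²; places V = {2, 3, 5, 7, 11, 13, 23, ∞}.
(a,b)_3: α=11, u≡2; β=5, v≡1 (mod 3); (2|3)=-1, (1|3)=+1; sign (−1)^1·-1^5·+1^11 = +1.
(a,b)_2: α=11, β=7; u≡3, v≡5 (mod 8); ε(u)ε(v)=1·0, αω(v)=11·1, βω(u)=7·1; sum ≡ 0  ⇒  +1.
(a,b)_23: α=2, u≡1; β=1, v≡1 (mod 23); (1|23)=+1, (1|23)=+1; sign (−1)^0·+1^1·+1^2 = +1.
(a,b)_7: α=-4, u≡6; β=-2, v≡6 (mod 7); (6|7)=-1, (6|7)=-1; sign (−1)^0·-1^-2·-1^-4 = +1.
(a,b)_∞: sgn(6)=+, sgn(138)=+, so +1.
(a,b)_13: α=-8, u≡6; β=-4, v≡8 (mod 13); (6|13)=-1, (8|13)=-1; sign (−1)^0·-1^-4·-1^-8 = +1.
(a,b)_11: α=-2, u≡10; β=0, v≡6 (mod 11); (10|11)=-1, (6|11)=-1; sign (−1)^0·-1^0·-1^-2 = +1.
(a,b)_5: α=8, u≡4; β=0, v≡3 (mod 5); (4|5)=+1, (3|5)=-1; sign (−1)^0·+1^0·-1^8 = +1.
Ram(a, b) = ∅: the form 6·x² + 138·y² − z² is isotropic over every ℚ_v, so by Hasse–Minkowski it is isotropic over ℚ.

[]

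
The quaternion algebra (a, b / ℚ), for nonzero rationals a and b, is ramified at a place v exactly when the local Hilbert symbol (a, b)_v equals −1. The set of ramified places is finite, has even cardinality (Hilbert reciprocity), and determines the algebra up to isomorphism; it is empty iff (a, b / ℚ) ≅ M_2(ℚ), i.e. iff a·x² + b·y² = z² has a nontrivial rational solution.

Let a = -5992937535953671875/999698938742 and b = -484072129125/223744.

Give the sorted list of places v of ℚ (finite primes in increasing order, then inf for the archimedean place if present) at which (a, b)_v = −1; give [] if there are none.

[2, 5, 19, inf]

Mod squares: a ≡ -4370, b ≡ -74290. Check v ∈ {∞, 2, 3, 5, 7, 11, 13, 17, 19, 23, 29, 43, 47}.
v=43: a=43^2·(≡14), b=43^2·(≡10) mod 43; (14|43)=+1, (10|43)=+1; (−1)^{2·2·21}·(+1)^2·(+1)^2 = +1.
v=17: a=17^-2·(≡13), b=17^1·(≡2) mod 17; (13|17)=+1, (2|17)=+1; (−1)^{-2·1·8}·(+1)^1·(+1)^-2 = +1.
v=7: a=7^-2·(≡3), b=7^0·(≡1) mod 7; (3|7)=-1, (1|7)=+1; (−1)^{-2·0·3}·(-1)^0·(+1)^-2 = +1.
v=3: a=3^6·(≡1), b=3^6·(≡2) mod 3; (1|3)=+1, (2|3)=-1; (−1)^{6·6·1}·(+1)^6·(-1)^6 = +1.
v=13: a=13^2·(≡6), b=13^2·(≡8) mod 13; (6|13)=-1, (8|13)=-1; (−1)^{2·2·6}·(-1)^2·(-1)^2 = +1.
v=23: a=23^1·(≡15), b=23^-1·(≡18) mod 23; (15|23)=-1, (18|23)=+1; (−1)^{1·-1·11}·(-1)^-1·(+1)^1 = +1.
v=∞: -4370 < 0 and -74290 < 0  ⇒  (a,b)_∞ = -1.
v=2: v_2(a)=-1, v_2(b)=-9; units ≡ 7, 7 (mod 8); ε·ε+αω+βω = 1·1+-1·0+-9·0 ≡ 1  ⇒  (a,b)_2 = -1.
v=19: a=19^-1·(≡17), b=19^-1·(≡6) mod 19; (17|19)=+1, (6|19)=+1; (−1)^{-1·-1·9}·(+1)^-1·(+1)^-1 = -1.
v=29: a=29^-2·(≡4), b=29^0·(≡27) mod 29; (4|29)=+1, (27|29)=-1; (−1)^{-2·0·14}·(+1)^0·(-1)^-2 = +1.
v=5: a=5^7·(≡4), b=5^3·(≡3) mod 5; (4|5)=+1, (3|5)=-1; (−1)^{7·3·2}·(+1)^3·(-1)^7 = -1.
v=11: a=11^4·(≡7), b=11^0·(≡5) mod 11; (7|11)=-1, (5|11)=+1; (−1)^{4·0·5}·(-1)^0·(+1)^4 = +1.
v=47: a=47^-2·(≡25), b=47^0·(≡32) mod 47; (25|47)=+1, (32|47)=+1; (−1)^{-2·0·23}·(+1)^0·(+1)^-2 = +1.
Ram(-4370, -74290) = {2, 5, 19, ∞}; no ℚ_2-point on the conic.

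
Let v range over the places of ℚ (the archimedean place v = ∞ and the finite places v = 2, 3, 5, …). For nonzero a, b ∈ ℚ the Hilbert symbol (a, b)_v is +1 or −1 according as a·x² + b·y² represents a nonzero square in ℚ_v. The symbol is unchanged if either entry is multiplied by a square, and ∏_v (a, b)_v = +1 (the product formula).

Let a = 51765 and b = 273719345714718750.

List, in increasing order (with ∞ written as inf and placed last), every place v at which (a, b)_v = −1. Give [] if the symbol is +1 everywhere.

(a, b) ≡ (51765, 163438) mod (ℚ^×)²; places V = {2, 3, 5, 7, 11, 17, 19, 23, 29, ∞}.
(a,b)_19: α=0, u≡9; β=1, v≡12 (mod 19); (9|19)=+1, (12|19)=-1; sign (−1)^0·+1^1·-1^0 = +1.
(a,b)_11: α=0, u≡10; β=1, v≡6 (mod 11); (10|11)=-1, (6|11)=-1; sign (−1)^0·-1^1·-1^0 = -1.
(a,b)_3: α=1, u≡2; β=2, v≡1 (mod 3); (2|3)=-1, (1|3)=+1; sign (−1)^0·-1^2·+1^1 = +1.
(a,b)_23: α=0, u≡15; β=1, v≡20 (mod 23); (15|23)=-1, (20|23)=-1; sign (−1)^0·-1^1·-1^0 = -1.
(a,b)_17: α=1, u≡2; β=3, v≡9 (mod 17); (2|17)=+1, (9|17)=+1; sign (−1)^0·+1^3·+1^1 = +1.
(a,b)_5: α=1, u≡3; β=6, v≡2 (mod 5); (3|5)=-1, (2|5)=-1; sign (−1)^0·-1^6·-1^1 = -1.
(a,b)_29: α=1, u≡16; β=2, v≡16 (mod 29); (16|29)=+1, (16|29)=+1; sign (−1)^0·+1^2·+1^1 = +1.
(a,b)_7: α=1, u≡3; β=2, v≡1 (mod 7); (3|7)=-1, (1|7)=+1; sign (−1)^0·-1^2·+1^1 = +1.
(a,b)_∞: sgn(51765)=+, sgn(163438)=+, so +1.
(a,b)_2: α=0, β=1; u≡5, v≡7 (mod 8); ε(u)ε(v)=0·1, αω(v)=0·0, βω(u)=1·1; sum ≡ 1  ⇒  -1.
|Ram(51765, 163438)| = 4, even; anisotropic at {2, 5, 11, 23}.

[2, 5, 11, 23]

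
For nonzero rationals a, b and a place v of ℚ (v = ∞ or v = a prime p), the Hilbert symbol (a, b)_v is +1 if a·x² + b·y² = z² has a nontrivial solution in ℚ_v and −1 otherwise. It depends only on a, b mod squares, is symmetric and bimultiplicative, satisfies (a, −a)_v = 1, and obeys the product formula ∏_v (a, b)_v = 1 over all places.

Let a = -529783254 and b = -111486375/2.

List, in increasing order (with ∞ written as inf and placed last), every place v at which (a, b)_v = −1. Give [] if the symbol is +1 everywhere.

[2, 3, 7, inf]

(a, b) ≡ (-6006, -910) mod (ℚ^×)²; places V = {2, 3, 5, 7, 11, 13, ∞}.
(a,b)_7: α=1, u≡6; β=1, v≡3 (mod 7); (6|7)=-1, (3|7)=-1; sign (−1)^1·-1^1·-1^1 = -1.
(a,b)_∞: sgn(-6006)=−, sgn(-910)=−, so -1.
(a,b)_5: α=0, u≡1; β=3, v≡2 (mod 5); (1|5)=+1, (2|5)=-1; sign (−1)^0·+1^3·-1^0 = +1.
(a,b)_3: α=7, u≡2; β=4, v≡2 (mod 3); (2|3)=-1, (2|3)=-1; sign (−1)^0·-1^4·-1^7 = -1.
(a,b)_13: α=1, u≡11; β=1, v≡2 (mod 13); (11|13)=-1, (2|13)=-1; sign (−1)^0·-1^1·-1^1 = +1.
(a,b)_11: α=3, u≡1; β=2, v≡9 (mod 11); (1|11)=+1, (9|11)=+1; sign (−1)^0·+1^2·+1^3 = +1.
(a,b)_2: α=1, β=-1; u≡5, v≡1 (mod 8); ε(u)ε(v)=0·0, αω(v)=1·0, βω(u)=-1·1; sum ≡ 1  ⇒  -1.
|Ram(-6006, -910)| = 4, even; anisotropic at {2, 3, 7, ∞}.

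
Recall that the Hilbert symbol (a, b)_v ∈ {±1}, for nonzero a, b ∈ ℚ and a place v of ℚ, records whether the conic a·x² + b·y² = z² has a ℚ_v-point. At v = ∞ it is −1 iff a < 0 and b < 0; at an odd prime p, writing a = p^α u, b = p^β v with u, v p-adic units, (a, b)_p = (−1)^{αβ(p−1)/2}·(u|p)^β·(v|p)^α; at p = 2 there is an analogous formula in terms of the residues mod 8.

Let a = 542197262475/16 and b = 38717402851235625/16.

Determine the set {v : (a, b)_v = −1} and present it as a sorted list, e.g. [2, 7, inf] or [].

Mod squares: a ≡ 11, b ≡ 2337. Check v ∈ {∞, 2, 3, 5, 11, 19, 41}.
v=2: v_2(a)=-4, v_2(b)=-4; units ≡ 3, 1 (mod 8); ε·ε+αω+βω = 1·0+-4·0+-4·1 ≡ 0  ⇒  (a,b)_2 = +1.
v=3: a=3^2·(≡2), b=3^1·(≡2) mod 3; (2|3)=-1, (2|3)=-1; (−1)^{2·1·1}·(-1)^1·(-1)^2 = -1.
v=5: a=5^2·(≡4), b=5^4·(≡2) mod 5; (4|5)=+1, (2|5)=-1; (−1)^{2·4·2}·(+1)^4·(-1)^2 = +1.
v=19: a=19^4·(≡4), b=19^5·(≡17) mod 19; (4|19)=+1, (17|19)=+1; (−1)^{4·5·9}·(+1)^5·(+1)^4 = +1.
v=∞: 11 > 0 and 2337 > 0  ⇒  (a,b)_∞ = +1.
v=41: a=41^2·(≡19), b=41^3·(≡32) mod 41; (19|41)=-1, (32|41)=+1; (−1)^{2·3·20}·(-1)^3·(+1)^2 = -1.
v=11: a=11^1·(≡3), b=11^2·(≡5) mod 11; (3|11)=+1, (5|11)=+1; (−1)^{1·2·5}·(+1)^2·(+1)^1 = +1.
(11, 2337 / ℚ) ramifies at {3, 41}: a division algebra.

[3, 41]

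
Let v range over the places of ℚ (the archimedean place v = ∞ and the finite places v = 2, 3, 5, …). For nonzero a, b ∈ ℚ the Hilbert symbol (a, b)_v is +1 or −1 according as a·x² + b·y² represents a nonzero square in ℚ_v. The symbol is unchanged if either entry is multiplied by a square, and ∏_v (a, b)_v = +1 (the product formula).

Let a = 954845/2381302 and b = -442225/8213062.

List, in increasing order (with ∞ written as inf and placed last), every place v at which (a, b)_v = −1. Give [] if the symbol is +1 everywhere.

(a, b) ≡ (110, -22) mod (ℚ^×)²; places V = {2, 5, 7, 11, 13, 19, 23, 47, ∞}.
(a,b)_11: α=-1, u≡6; β=-1, v≡5 (mod 11); (6|11)=-1, (5|11)=+1; sign (−1)^1·-1^-1·+1^-1 = +1.
(a,b)_13: α=0, u≡8; β=-2, v≡12 (mod 13); (8|13)=-1, (12|13)=+1; sign (−1)^0·-1^-2·+1^0 = +1.
(a,b)_5: α=1, u≡2; β=2, v≡3 (mod 5); (2|5)=-1, (3|5)=-1; sign (−1)^0·-1^2·-1^1 = -1.
(a,b)_19: α=2, u≡12; β=2, v≡6 (mod 19); (12|19)=-1, (6|19)=+1; sign (−1)^0·-1^2·+1^2 = +1.
(a,b)_7: α=-2, u≡6; β=2, v≡3 (mod 7); (6|7)=-1, (3|7)=-1; sign (−1)^0·-1^2·-1^-2 = +1.
(a,b)_23: α=2, u≡4; β=0, v≡12 (mod 23); (4|23)=+1, (12|23)=+1; sign (−1)^0·+1^0·+1^2 = +1.
(a,b)_∞: sgn(110)=+, sgn(-22)=−, so +1.
(a,b)_47: α=-2, u≡18; β=-2, v≡9 (mod 47); (18|47)=+1, (9|47)=+1; sign (−1)^0·+1^-2·+1^-2 = +1.
(a,b)_2: α=-1, β=-1; u≡7, v≡5 (mod 8); ε(u)ε(v)=1·0, αω(v)=-1·1, βω(u)=-1·0; sum ≡ 1  ⇒  -1.
(110, -22 / ℚ) ramifies at {2, 5}: a division algebra.

[2, 5]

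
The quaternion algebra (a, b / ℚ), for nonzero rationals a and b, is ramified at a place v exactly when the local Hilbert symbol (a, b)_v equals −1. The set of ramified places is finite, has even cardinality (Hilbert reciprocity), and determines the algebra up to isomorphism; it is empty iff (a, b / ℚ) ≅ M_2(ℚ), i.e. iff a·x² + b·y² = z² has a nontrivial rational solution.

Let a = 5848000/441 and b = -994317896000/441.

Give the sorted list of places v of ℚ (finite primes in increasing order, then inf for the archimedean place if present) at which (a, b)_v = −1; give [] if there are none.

[2, 5, 13, 17, 41, 43]

Mod squares: a ≡ 3655, b ≡ -621448685. Check v ∈ {∞, 2, 3, 5, 7, 11, 13, 17, 29, 41, 43}.
v=13: a=13^0·(≡11), b=13^1·(≡2) mod 13; (11|13)=-1, (2|13)=-1; (−1)^{0·1·6}·(-1)^1·(-1)^0 = -1.
v=3: a=3^-2·(≡1), b=3^-2·(≡1) mod 3; (1|3)=+1, (1|3)=+1; (−1)^{-2·-2·1}·(+1)^-2·(+1)^-2 = +1.
v=29: a=29^0·(≡25), b=29^1·(≡20) mod 29; (25|29)=+1, (20|29)=+1; (−1)^{0·1·14}·(+1)^1·(+1)^0 = +1.
v=5: a=5^3·(≡4), b=5^3·(≡2) mod 5; (4|5)=+1, (2|5)=-1; (−1)^{3·3·2}·(+1)^3·(-1)^3 = -1.
v=43: a=43^1·(≡7), b=43^1·(≡8) mod 43; (7|43)=-1, (8|43)=-1; (−1)^{1·1·21}·(-1)^1·(-1)^1 = -1.
v=41: a=41^0·(≡24), b=41^1·(≡20) mod 41; (24|41)=-1, (20|41)=+1; (−1)^{0·1·20}·(-1)^1·(+1)^0 = -1.
v=2: v_2(a)=6, v_2(b)=6; units ≡ 7, 3 (mod 8); ε·ε+αω+βω = 1·1+6·1+6·0 ≡ 1  ⇒  (a,b)_2 = -1.
v=∞: 3655 > 0 and -621448685 < 0  ⇒  (a,b)_∞ = +1.
v=17: a=17^1·(≡12), b=17^1·(≡16) mod 17; (12|17)=-1, (16|17)=+1; (−1)^{1·1·8}·(-1)^1·(+1)^1 = -1.
v=7: a=7^-2·(≡2), b=7^-2·(≡6) mod 7; (2|7)=+1, (6|7)=-1; (−1)^{-2·-2·3}·(+1)^-2·(-1)^-2 = +1.
v=11: a=11^0·(≡4), b=11^1·(≡3) mod 11; (4|11)=+1, (3|11)=+1; (−1)^{0·1·5}·(+1)^1·(+1)^0 = +1.
Ram(3655, -621448685) = {2, 5, 13, 17, 41, 43}; no ℚ_2-point on the conic.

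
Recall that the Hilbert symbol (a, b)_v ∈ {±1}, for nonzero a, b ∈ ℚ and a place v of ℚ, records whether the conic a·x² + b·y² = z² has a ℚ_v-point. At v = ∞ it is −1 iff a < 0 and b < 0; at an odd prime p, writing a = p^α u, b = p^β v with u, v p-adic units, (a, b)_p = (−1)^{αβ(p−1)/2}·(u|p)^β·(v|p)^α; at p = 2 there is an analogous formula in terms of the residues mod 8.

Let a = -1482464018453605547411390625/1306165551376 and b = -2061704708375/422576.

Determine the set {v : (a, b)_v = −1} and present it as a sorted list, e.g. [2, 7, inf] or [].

(a, b) ≡ (-481, -1137565) mod (ℚ^×)²; places V = {2, 3, 5, 7, 11, 13, 17, 19, 37, 43, 47, ∞}.
(a,b)_∞: sgn(-481)=−, sgn(-1137565)=−, so -1.
(a,b)_11: α=2, u≡9; β=-1, v≡10 (mod 11); (9|11)=+1, (10|11)=-1; sign (−1)^0·+1^-1·-1^2 = +1.
(a,b)_5: α=6, u≡1; β=3, v≡3 (mod 5); (1|5)=+1, (3|5)=-1; sign (−1)^0·+1^3·-1^6 = +1.
(a,b)_7: α=-10, u≡2; β=-4, v≡3 (mod 7); (2|7)=+1, (3|7)=-1; sign (−1)^0·+1^-4·-1^-10 = +1.
(a,b)_2: α=-4, β=-4; u≡7, v≡3 (mod 8); ε(u)ε(v)=1·1, αω(v)=-4·1, βω(u)=-4·0; sum ≡ 1  ⇒  -1.
(a,b)_37: α=3, u≡6; β=1, v≡31 (mod 37); (6|37)=-1, (31|37)=-1; sign (−1)^0·-1^1·-1^3 = +1.
(a,b)_3: α=4, u≡2; β=0, v≡2 (mod 3); (2|3)=-1, (2|3)=-1; sign (−1)^0·-1^0·-1^4 = +1.
(a,b)_17: α=-2, u≡14; β=0, v≡11 (mod 17); (14|17)=-1, (11|17)=-1; sign (−1)^0·-1^0·-1^-2 = +1.
(a,b)_43: α=2, u≡23; β=1, v≡27 (mod 43); (23|43)=+1, (27|43)=-1; sign (−1)^0·+1^1·-1^2 = +1.
(a,b)_13: α=3, u≡8; β=1, v≡8 (mod 13); (8|13)=-1, (8|13)=-1; sign (−1)^0·-1^1·-1^3 = +1.
(a,b)_47: α=0, u≡17; β=2, v≡15 (mod 47); (17|47)=+1, (15|47)=-1; sign (−1)^0·+1^2·-1^0 = +1.
(a,b)_19: α=6, u≡18; β=2, v≡18 (mod 19); (18|19)=-1, (18|19)=-1; sign (−1)^0·-1^2·-1^6 = +1.
(-481, -1137565 / ℚ) ramifies at {2, ∞}: a division algebra.

[2, inf]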